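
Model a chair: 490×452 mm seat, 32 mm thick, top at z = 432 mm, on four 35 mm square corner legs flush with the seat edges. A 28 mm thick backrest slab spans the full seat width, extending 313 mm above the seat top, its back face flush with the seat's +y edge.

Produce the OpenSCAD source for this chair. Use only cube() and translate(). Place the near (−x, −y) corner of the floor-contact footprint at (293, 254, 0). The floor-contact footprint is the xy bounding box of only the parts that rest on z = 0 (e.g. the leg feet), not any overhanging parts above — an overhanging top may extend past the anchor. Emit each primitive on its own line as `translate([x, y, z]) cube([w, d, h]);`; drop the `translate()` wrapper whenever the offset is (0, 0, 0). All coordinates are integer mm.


// leg_h = 432 - 32 = 400
translate([293, 254, 400]) cube([490, 452, 32]);
translate([293, 254, 0]) cube([35, 35, 400]);
translate([748, 254, 0]) cube([35, 35, 400]);
translate([293, 671, 0]) cube([35, 35, 400]);
translate([748, 671, 0]) cube([35, 35, 400]);
translate([293, 678, 432]) cube([490, 28, 313]);


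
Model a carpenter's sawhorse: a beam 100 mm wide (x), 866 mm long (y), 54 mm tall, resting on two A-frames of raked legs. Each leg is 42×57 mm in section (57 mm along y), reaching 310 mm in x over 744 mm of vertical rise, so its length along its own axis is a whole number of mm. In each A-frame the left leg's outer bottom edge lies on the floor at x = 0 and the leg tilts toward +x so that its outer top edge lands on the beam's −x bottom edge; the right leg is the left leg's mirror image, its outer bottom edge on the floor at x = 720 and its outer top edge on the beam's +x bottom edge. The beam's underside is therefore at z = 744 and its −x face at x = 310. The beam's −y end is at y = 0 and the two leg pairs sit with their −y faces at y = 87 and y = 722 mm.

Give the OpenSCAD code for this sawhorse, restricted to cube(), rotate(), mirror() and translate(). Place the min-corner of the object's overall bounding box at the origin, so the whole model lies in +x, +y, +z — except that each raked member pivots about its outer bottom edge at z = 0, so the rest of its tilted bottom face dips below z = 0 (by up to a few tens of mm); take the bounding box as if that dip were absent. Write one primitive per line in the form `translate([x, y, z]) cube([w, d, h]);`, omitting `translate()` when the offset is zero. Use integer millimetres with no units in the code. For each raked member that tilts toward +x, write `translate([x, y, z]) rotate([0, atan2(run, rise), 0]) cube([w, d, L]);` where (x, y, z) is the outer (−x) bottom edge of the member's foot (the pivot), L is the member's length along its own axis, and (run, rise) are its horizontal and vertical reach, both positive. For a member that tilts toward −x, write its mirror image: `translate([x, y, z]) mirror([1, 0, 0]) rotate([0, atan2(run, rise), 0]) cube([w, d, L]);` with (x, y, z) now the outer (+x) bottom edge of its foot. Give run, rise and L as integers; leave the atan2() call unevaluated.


// leg length = √(310² + 744²) = 806
// right-leg outer foot x = 2·310 + 100 = 720
// beam min-corner = (310, 0, 744)
translate([310, 0, 744]) cube([100, 866, 54]);
translate([0, 87, 0]) rotate([0, atan2(310, 744), 0]) cube([42, 57, 806]);
translate([720, 87, 0]) mirror([1, 0, 0]) rotate([0, atan2(310, 744), 0]) cube([42, 57, 806]);
translate([0, 722, 0]) rotate([0, atan2(310, 744), 0]) cube([42, 57, 806]);
translate([720, 722, 0]) mirror([1, 0, 0]) rotate([0, atan2(310, 744), 0]) cube([42, 57, 806]);


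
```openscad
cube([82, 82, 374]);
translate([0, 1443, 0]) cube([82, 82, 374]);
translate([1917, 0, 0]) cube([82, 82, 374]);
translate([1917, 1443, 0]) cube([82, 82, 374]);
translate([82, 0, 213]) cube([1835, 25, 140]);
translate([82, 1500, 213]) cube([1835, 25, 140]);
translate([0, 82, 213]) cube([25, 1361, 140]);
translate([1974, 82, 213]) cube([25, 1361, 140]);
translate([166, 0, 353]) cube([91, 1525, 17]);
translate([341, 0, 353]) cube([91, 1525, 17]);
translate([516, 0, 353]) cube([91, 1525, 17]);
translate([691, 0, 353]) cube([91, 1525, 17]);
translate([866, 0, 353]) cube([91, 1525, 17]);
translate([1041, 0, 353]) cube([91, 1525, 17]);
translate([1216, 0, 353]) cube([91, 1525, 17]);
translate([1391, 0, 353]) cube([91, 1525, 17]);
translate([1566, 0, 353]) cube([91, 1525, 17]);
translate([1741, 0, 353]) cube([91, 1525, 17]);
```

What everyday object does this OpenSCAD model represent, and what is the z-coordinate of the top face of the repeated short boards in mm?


A bed frame. The slat-top height is 370 mm.

Four posts, four rails, and a row of slats — a bed frame. Slats sit on the rails at z = 213 + 140 = 353; with slat thickness 17, the top is 370 mm.


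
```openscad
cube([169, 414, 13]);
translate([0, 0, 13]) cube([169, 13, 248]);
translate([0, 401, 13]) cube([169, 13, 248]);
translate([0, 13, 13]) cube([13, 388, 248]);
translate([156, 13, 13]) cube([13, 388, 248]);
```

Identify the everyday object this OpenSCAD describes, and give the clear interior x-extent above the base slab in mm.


An open box. The internal width is 143 mm.

A 169×414 base slab with four walls standing on it — an open box. The base is 169 mm wide and the walls are 13 mm thick, so the internal width is 169 − 2 × 13 = 143 mm.


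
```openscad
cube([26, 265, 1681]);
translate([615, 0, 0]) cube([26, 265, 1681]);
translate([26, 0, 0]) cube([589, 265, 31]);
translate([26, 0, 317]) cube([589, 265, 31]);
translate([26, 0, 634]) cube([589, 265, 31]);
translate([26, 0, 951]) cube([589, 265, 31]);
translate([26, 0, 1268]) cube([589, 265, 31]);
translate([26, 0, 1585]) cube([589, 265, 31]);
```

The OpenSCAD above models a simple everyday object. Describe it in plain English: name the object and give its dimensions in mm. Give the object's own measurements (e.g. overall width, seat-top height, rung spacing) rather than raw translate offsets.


An open bookshelf. Two side panels, each 26 mm thick, 265 mm deep and 1681 mm tall, stand 641 mm apart (outside-to-outside). Between them sit 6 shelves, each 31 mm thick and 265 mm deep, spanning the full gap between the sides. The bottom shelf rests on the floor (its underside at z = 0) and the clear gap between one shelf's top and the next shelf's underside is 286 mm.


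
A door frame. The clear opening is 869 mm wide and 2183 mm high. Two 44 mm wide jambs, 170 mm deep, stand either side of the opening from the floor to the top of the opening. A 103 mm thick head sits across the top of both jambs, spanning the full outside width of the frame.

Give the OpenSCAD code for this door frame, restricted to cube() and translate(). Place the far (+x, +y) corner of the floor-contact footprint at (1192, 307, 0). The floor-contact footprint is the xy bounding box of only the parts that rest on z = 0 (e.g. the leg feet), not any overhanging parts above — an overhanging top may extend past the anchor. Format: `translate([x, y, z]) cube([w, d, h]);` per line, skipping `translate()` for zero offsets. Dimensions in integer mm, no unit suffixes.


translate([235, 137, 0]) cube([44, 170, 2183]);
translate([1148, 137, 0]) cube([44, 170, 2183]);
translate([235, 137, 2183]) cube([957, 170, 103]);


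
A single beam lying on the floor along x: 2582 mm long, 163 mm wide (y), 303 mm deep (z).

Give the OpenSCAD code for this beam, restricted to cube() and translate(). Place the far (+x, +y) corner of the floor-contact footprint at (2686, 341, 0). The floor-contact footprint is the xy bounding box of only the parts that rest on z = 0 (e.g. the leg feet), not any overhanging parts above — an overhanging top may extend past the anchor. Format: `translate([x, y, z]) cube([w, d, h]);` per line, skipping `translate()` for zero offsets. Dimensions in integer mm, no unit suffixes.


translate([104, 178, 0]) cube([2582, 163, 303]);


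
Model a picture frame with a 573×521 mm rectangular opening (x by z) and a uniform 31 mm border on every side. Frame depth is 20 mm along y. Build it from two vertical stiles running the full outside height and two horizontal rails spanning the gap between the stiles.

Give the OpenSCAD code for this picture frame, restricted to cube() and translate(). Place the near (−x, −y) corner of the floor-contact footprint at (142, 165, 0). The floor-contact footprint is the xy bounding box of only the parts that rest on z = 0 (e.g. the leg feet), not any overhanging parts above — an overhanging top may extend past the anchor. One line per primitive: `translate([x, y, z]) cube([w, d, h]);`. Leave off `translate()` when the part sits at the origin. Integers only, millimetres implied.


translate([142, 165, 0]) cube([31, 20, 583]);
translate([746, 165, 0]) cube([31, 20, 583]);
translate([173, 165, 0]) cube([573, 20, 31]);
translate([173, 165, 552]) cube([573, 20, 31]);


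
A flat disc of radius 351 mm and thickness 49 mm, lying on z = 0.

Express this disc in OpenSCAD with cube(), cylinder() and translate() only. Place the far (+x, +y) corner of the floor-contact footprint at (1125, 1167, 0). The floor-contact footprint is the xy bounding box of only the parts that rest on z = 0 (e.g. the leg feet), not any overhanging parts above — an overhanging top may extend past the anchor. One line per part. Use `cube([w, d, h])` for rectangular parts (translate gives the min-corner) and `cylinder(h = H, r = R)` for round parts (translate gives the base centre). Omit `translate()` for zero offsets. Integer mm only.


translate([774, 816, 0]) cylinder(h = 49, r = 351);


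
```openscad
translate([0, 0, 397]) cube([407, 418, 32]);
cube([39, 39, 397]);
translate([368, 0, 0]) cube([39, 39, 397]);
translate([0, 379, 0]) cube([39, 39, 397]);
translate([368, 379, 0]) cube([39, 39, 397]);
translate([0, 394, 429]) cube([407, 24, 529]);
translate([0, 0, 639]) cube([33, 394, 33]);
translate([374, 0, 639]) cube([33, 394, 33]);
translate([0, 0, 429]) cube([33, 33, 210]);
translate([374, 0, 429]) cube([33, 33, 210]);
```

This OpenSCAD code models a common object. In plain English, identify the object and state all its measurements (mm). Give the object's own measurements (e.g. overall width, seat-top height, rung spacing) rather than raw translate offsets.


A chair. The seat is a 407×418×32 mm slab with its top at z = 429 mm, on four 39×39 mm corner legs (flush with the seat edges, standing on z = 0). A flat backrest 24 mm thick, 529 mm tall, spans the full seat width and rises from the seat top along its +y edge, rear face flush with the rear of the seat. Two armrests of 33×33 mm section run along each side from the seat's front edge to the front of the backrest, top faces 243 mm above the seat top and outer faces flush with the seat's x-edges; a 33×33 mm post under the front of each armrest stands on the seat at the front corner.


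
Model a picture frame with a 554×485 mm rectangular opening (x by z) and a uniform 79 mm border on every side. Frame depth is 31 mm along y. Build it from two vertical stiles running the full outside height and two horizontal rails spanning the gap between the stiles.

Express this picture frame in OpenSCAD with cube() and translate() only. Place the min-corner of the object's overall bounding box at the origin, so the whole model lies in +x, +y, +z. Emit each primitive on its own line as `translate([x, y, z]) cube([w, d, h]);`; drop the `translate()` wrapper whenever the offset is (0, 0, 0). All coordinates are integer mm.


cube([79, 31, 643]);
translate([633, 0, 0]) cube([79, 31, 643]);
translate([79, 0, 0]) cube([554, 31, 79]);
translate([79, 0, 564]) cube([554, 31, 79]);


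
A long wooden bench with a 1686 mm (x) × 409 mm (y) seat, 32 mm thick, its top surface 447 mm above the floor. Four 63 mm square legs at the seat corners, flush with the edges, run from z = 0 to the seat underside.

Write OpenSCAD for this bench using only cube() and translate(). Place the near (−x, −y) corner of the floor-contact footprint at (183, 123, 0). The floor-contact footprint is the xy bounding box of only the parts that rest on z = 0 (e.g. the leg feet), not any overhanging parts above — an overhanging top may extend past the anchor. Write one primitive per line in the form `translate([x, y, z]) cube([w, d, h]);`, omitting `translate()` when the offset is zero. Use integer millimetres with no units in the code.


translate([183, 123, 415]) cube([1686, 409, 32]);
translate([183, 123, 0]) cube([63, 63, 415]);
translate([183, 469, 0]) cube([63, 63, 415]);
translate([1806, 123, 0]) cube([63, 63, 415]);
translate([1806, 469, 0]) cube([63, 63, 415]);


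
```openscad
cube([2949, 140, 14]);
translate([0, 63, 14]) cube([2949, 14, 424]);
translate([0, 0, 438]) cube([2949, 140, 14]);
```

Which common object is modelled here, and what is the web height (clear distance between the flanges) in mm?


An I-beam. The web height is 424 mm.

Two wide flanges with a thin centred web — an I-beam. Overall 452 mm minus two 14 mm flanges gives a web of 452 − 2·14 = 424 mm.


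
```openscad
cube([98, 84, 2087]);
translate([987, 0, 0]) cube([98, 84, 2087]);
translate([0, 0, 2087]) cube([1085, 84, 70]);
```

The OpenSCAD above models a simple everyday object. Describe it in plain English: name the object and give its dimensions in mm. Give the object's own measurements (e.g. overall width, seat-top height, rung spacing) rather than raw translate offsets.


A door frame. The clear opening is 889 mm wide and 2087 mm high. Two 98 mm wide jambs, 84 mm deep, stand either side of the opening from the floor to the top of the opening. A 70 mm thick head sits across the top of both jambs, spanning the full outside width of the frame.


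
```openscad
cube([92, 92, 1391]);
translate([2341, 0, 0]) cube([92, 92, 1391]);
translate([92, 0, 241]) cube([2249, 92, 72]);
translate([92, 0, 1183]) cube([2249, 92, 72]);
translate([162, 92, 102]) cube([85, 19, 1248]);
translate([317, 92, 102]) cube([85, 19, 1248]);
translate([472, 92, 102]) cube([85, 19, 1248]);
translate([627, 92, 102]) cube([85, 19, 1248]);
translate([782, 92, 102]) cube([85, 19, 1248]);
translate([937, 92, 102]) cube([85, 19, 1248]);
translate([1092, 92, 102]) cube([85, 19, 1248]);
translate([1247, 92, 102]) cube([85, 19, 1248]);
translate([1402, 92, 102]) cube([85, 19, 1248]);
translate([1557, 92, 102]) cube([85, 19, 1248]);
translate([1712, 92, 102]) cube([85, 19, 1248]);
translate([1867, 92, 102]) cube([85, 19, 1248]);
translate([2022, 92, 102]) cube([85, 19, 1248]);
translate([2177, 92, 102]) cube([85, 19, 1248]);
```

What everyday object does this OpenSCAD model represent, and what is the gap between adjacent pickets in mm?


A fence section. The picket gap is 70 mm.

Two posts, two rails, 14 pickets — a fence section. Span 2249 mm holds 14 pickets of 85 mm with 15 equal gaps: ⌊(2249 − 14·85) / 15⌋ = 70 mm.


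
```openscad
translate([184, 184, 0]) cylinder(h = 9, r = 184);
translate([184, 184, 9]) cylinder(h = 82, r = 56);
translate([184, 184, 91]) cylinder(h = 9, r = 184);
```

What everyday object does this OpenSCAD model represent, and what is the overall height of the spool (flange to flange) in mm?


A spool. The overall height is 100 mm.

Three coaxial cylinders, large–small–large — a spool. Two 9 mm flanges and a 82 mm core give 9 + 82 + 9 = 100 mm.


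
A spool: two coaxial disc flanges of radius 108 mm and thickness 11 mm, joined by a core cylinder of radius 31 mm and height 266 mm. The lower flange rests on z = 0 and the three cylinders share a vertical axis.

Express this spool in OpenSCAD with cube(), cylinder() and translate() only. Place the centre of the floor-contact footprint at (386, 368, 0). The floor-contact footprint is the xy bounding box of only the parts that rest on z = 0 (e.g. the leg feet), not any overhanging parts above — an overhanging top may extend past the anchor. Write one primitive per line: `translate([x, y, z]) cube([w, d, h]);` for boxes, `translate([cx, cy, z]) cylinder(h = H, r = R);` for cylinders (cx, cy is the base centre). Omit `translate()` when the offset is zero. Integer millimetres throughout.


translate([386, 368, 0]) cylinder(h = 11, r = 108);
translate([386, 368, 11]) cylinder(h = 266, r = 31);
translate([386, 368, 277]) cylinder(h = 11, r = 108);


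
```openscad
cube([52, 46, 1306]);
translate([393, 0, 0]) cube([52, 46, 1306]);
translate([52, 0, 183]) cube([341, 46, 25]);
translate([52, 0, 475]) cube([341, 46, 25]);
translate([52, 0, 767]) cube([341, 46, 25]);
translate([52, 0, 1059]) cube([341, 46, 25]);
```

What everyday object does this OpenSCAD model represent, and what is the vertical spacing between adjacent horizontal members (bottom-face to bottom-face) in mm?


A ladder. The rung spacing is 292 mm.

Two tall 52×46 posts with 4 short bars between them — a ladder. Adjacent rungs sit at z = 183 and z = 475, so the spacing is 475 − 183 = 292 mm.


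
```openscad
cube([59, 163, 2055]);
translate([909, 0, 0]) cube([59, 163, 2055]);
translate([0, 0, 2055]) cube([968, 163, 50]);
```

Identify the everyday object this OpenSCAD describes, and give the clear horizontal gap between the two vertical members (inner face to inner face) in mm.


A door frame. The clear opening width is 850 mm.

Two 2055 mm tall posts with a header on top — a door frame. The left jamb is 59 mm wide at x = 0; the right jamb starts at x = 909. The clear opening is 909 − 59 = 850 mm.


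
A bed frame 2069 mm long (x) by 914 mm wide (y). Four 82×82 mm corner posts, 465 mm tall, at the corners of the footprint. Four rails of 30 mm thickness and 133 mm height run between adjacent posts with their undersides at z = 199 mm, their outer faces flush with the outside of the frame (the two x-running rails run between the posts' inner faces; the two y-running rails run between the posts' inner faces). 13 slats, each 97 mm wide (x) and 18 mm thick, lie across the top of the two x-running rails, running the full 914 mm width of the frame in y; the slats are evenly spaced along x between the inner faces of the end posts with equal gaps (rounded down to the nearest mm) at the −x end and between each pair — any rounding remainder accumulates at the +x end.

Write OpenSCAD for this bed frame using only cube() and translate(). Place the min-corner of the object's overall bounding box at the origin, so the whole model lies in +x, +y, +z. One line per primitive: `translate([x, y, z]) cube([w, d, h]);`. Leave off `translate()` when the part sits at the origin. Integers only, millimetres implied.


cube([82, 82, 465]);
translate([0, 832, 0]) cube([82, 82, 465]);
translate([1987, 0, 0]) cube([82, 82, 465]);
translate([1987, 832, 0]) cube([82, 82, 465]);
translate([82, 0, 199]) cube([1905, 30, 133]);
translate([82, 884, 199]) cube([1905, 30, 133]);
translate([0, 82, 199]) cube([30, 750, 133]);
translate([2039, 82, 199]) cube([30, 750, 133]);
translate([128, 0, 332]) cube([97, 914, 18]);
translate([271, 0, 332]) cube([97, 914, 18]);
translate([414, 0, 332]) cube([97, 914, 18]);
translate([557, 0, 332]) cube([97, 914, 18]);
translate([700, 0, 332]) cube([97, 914, 18]);
translate([843, 0, 332]) cube([97, 914, 18]);
translate([986, 0, 332]) cube([97, 914, 18]);
translate([1129, 0, 332]) cube([97, 914, 18]);
translate([1272, 0, 332]) cube([97, 914, 18]);
translate([1415, 0, 332]) cube([97, 914, 18]);
translate([1558, 0, 332]) cube([97, 914, 18]);
translate([1701, 0, 332]) cube([97, 914, 18]);
translate([1844, 0, 332]) cube([97, 914, 18]);


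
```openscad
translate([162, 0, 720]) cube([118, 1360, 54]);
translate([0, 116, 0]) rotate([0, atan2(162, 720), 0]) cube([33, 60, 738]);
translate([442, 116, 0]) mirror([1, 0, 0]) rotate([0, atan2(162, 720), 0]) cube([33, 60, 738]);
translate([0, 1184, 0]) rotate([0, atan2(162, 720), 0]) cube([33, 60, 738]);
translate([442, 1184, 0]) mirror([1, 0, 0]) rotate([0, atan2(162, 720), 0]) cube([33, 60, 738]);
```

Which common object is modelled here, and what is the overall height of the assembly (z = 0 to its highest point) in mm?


A sawhorse. The overall height is 774 mm.

A beam across two mirrored pairs of raked legs — a sawhorse. The beam's underside is at z = 720 (matching the legs' vertical rise in atan2(162, 720)) and the beam is 54 mm tall, so its top is at 720 + 54 = 774 mm. The raked legs top out at the beam's underside, so that is the highest point.


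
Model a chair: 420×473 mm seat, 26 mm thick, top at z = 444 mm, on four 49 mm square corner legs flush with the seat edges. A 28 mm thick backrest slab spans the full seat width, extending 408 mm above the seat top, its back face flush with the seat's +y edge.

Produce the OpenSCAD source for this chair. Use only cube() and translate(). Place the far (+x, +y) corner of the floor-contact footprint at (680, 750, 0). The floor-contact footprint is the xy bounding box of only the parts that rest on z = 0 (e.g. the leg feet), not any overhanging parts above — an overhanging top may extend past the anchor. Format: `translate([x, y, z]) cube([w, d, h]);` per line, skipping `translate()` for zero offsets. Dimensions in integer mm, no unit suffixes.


translate([260, 277, 418]) cube([420, 473, 26]);
translate([260, 277, 0]) cube([49, 49, 418]);
translate([631, 277, 0]) cube([49, 49, 418]);
translate([260, 701, 0]) cube([49, 49, 418]);
translate([631, 701, 0]) cube([49, 49, 418]);
translate([260, 722, 444]) cube([420, 28, 408]);


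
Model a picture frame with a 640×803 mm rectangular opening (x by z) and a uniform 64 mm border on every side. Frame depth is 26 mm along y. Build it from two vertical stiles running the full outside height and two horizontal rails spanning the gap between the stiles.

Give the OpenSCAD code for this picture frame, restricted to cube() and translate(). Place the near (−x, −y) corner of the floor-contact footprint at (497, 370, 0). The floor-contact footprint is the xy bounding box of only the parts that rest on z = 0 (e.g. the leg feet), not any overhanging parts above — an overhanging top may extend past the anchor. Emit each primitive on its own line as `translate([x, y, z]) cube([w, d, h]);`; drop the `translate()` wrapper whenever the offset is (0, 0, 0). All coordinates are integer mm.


translate([497, 370, 0]) cube([64, 26, 931]);
translate([1201, 370, 0]) cube([64, 26, 931]);
translate([561, 370, 0]) cube([640, 26, 64]);
translate([561, 370, 867]) cube([640, 26, 64]);


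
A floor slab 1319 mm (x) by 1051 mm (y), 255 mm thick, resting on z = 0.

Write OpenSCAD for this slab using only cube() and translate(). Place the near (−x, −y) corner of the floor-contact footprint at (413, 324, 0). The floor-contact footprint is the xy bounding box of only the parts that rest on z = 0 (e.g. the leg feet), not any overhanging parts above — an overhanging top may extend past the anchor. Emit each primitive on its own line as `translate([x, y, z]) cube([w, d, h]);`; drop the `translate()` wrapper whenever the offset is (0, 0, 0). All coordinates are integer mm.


translate([413, 324, 0]) cube([1319, 1051, 255]);


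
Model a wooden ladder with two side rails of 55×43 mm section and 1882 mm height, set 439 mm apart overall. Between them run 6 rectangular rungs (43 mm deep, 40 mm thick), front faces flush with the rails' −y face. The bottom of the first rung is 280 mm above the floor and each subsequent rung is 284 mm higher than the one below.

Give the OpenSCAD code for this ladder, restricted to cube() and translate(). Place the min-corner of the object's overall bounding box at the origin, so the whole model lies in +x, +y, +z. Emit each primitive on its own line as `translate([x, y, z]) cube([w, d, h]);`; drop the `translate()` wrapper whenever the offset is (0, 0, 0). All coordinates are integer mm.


// rung span = 439 - 2*55 = 329
// rung[k] z = 280 + k*284
cube([55, 43, 1882]);
translate([384, 0, 0]) cube([55, 43, 1882]);
translate([55, 0, 280]) cube([329, 43, 40]);
translate([55, 0, 564]) cube([329, 43, 40]);
translate([55, 0, 848]) cube([329, 43, 40]);
translate([55, 0, 1132]) cube([329, 43, 40]);
translate([55, 0, 1416]) cube([329, 43, 40]);
translate([55, 0, 1700]) cube([329, 43, 40]);


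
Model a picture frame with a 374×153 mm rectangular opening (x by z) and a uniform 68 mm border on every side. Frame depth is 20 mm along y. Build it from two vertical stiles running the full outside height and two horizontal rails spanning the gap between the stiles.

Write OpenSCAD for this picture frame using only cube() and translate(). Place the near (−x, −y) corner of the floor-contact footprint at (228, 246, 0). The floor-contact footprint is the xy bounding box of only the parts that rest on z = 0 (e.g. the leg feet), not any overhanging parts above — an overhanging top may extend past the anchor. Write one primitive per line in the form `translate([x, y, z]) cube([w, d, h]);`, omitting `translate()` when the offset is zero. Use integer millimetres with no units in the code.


translate([228, 246, 0]) cube([68, 20, 289]);
translate([670, 246, 0]) cube([68, 20, 289]);
translate([296, 246, 0]) cube([374, 20, 68]);
translate([296, 246, 221]) cube([374, 20, 68]);


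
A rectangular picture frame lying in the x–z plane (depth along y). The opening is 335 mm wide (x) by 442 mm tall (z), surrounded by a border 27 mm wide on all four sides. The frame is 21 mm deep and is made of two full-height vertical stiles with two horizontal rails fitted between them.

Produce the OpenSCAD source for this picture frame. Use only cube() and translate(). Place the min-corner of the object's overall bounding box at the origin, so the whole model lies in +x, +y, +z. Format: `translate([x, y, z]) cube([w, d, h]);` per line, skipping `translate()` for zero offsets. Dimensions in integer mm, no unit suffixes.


cube([27, 21, 496]);
translate([362, 0, 0]) cube([27, 21, 496]);
translate([27, 0, 0]) cube([335, 21, 27]);
translate([27, 0, 469]) cube([335, 21, 27]);


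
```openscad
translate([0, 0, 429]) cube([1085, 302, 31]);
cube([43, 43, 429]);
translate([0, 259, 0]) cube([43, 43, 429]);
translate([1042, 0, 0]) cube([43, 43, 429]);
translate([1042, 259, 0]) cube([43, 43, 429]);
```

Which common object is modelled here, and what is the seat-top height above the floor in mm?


A bench. The seat-top height is 460 mm.

A long slab on four corner posts — a bench. The slab sits at z = 429 with thickness 31, so the top is 429 + 31 = 460 mm.


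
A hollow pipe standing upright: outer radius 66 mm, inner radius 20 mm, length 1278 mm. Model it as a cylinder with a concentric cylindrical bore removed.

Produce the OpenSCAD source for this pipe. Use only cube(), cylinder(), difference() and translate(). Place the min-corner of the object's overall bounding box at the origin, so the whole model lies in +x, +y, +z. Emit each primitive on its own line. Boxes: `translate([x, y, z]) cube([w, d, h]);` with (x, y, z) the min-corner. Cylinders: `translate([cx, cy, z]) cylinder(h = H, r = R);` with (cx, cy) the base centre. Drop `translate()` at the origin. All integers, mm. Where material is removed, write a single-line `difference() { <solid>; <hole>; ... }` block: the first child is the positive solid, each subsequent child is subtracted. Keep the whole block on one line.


difference() { translate([66, 66, 0]) cylinder(h = 1278, r = 66); translate([66, 66, 0]) cylinder(h = 1278, r = 20); }


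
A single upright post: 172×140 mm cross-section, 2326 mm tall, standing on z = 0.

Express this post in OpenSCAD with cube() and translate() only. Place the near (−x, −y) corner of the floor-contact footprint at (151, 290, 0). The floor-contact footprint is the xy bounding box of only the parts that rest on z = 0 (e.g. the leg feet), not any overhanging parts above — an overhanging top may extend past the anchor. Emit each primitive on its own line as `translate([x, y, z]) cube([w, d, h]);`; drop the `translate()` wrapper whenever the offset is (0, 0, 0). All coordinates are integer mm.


translate([151, 290, 0]) cube([172, 140, 2326]);


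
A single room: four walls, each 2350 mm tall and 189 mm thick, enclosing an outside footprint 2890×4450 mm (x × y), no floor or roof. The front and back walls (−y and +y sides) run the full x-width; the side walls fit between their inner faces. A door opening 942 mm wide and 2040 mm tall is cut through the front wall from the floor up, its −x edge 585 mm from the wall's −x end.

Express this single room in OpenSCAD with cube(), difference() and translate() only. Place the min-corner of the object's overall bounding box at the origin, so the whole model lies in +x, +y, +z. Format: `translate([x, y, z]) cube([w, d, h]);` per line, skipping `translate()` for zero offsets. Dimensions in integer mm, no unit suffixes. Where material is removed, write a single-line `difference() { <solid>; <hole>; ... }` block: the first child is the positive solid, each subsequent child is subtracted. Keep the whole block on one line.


difference() { cube([2890, 189, 2350]); translate([585, 0, 0]) cube([942, 189, 2040]); }
translate([0, 4261, 0]) cube([2890, 189, 2350]);
translate([0, 189, 0]) cube([189, 4072, 2350]);
translate([2701, 189, 0]) cube([189, 4072, 2350]);


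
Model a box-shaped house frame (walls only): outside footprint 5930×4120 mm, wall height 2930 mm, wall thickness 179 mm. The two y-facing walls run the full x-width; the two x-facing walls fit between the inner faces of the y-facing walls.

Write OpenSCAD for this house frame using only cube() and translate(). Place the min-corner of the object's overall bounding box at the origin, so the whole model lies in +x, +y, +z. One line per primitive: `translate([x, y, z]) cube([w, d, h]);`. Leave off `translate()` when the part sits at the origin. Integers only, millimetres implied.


cube([5930, 179, 2930]);
translate([0, 3941, 0]) cube([5930, 179, 2930]);
translate([0, 179, 0]) cube([179, 3762, 2930]);
translate([5751, 179, 0]) cube([179, 3762, 2930]);


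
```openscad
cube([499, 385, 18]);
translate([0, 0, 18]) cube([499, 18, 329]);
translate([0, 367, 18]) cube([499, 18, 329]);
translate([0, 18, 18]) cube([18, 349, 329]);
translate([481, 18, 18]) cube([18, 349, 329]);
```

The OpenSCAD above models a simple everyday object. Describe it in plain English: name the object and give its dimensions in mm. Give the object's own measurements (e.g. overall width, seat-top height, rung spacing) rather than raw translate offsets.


An open-topped rectangular box: outside dimensions 499×385×347 mm, with a uniform wall and base thickness of 18 mm. The base is a full 499×385 slab on the floor; four walls sit on top of the base. The front and back walls (the −y and +y sides) span the full width; the two side walls fit between them.


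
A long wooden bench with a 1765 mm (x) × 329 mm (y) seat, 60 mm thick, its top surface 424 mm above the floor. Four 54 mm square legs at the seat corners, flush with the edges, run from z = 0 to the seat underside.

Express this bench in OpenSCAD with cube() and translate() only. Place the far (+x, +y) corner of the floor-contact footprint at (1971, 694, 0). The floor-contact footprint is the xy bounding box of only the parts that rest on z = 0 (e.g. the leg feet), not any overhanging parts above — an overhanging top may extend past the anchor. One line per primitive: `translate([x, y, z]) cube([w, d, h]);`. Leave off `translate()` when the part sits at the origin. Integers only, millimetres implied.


translate([206, 365, 364]) cube([1765, 329, 60]);
translate([206, 365, 0]) cube([54, 54, 364]);
translate([206, 640, 0]) cube([54, 54, 364]);
translate([1917, 365, 0]) cube([54, 54, 364]);
translate([1917, 640, 0]) cube([54, 54, 364]);


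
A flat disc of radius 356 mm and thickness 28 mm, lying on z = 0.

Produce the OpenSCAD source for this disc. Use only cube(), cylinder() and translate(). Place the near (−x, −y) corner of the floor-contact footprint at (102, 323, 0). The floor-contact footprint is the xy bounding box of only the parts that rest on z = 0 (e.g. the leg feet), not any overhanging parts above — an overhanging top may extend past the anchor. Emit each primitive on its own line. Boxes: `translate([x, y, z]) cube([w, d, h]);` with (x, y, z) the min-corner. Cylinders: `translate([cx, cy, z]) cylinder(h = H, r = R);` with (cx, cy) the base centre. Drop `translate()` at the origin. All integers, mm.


translate([458, 679, 0]) cylinder(h = 28, r = 356);


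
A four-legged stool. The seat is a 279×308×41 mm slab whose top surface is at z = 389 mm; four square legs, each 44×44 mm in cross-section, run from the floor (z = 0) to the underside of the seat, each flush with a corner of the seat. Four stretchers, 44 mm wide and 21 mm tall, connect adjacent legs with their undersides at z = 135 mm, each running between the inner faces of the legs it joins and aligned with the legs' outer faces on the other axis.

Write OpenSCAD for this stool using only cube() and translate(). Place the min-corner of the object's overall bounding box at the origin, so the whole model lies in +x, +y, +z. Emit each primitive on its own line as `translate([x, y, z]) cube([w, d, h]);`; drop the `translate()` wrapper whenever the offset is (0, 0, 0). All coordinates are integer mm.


translate([0, 0, 348]) cube([279, 308, 41]);
cube([44, 44, 348]);
translate([235, 0, 0]) cube([44, 44, 348]);
translate([0, 264, 0]) cube([44, 44, 348]);
translate([235, 264, 0]) cube([44, 44, 348]);
translate([44, 0, 135]) cube([191, 44, 21]);
translate([44, 264, 135]) cube([191, 44, 21]);
translate([0, 44, 135]) cube([44, 220, 21]);
translate([235, 44, 135]) cube([44, 220, 21]);


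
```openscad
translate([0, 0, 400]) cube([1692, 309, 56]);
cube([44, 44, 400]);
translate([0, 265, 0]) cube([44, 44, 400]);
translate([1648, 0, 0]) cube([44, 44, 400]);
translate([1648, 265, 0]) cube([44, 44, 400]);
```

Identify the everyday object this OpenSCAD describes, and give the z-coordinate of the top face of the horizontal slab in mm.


A bench. The seat-top height is 456 mm.

A long slab on four corner posts — a bench. The slab sits at z = 400 with thickness 56, so the top is 400 + 56 = 456 mm.


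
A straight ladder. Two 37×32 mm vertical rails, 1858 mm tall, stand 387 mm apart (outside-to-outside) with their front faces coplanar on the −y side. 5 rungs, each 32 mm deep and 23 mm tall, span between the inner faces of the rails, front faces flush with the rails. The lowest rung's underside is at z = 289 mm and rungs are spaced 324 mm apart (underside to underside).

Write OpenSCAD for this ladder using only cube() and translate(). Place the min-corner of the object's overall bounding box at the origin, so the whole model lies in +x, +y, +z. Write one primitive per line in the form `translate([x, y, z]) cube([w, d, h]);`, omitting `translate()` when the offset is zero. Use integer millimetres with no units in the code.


// rung span = 387 - 2*37 = 313
// rung[k] z = 289 + k*324
cube([37, 32, 1858]);
translate([350, 0, 0]) cube([37, 32, 1858]);
translate([37, 0, 289]) cube([313, 32, 23]);
translate([37, 0, 613]) cube([313, 32, 23]);
translate([37, 0, 937]) cube([313, 32, 23]);
translate([37, 0, 1261]) cube([313, 32, 23]);
translate([37, 0, 1585]) cube([313, 32, 23]);


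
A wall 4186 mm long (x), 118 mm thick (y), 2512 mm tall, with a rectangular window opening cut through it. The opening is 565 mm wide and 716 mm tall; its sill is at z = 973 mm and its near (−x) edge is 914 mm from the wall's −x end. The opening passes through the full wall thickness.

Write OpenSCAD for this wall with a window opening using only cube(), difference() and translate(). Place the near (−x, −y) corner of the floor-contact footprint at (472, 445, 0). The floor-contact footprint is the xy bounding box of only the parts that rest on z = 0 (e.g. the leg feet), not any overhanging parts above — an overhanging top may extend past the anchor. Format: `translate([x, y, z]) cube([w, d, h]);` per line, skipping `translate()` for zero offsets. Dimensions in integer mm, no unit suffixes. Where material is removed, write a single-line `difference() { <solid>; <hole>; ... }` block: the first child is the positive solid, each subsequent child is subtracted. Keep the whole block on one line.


difference() { translate([472, 445, 0]) cube([4186, 118, 2512]); translate([1386, 445, 973]) cube([565, 118, 716]); }


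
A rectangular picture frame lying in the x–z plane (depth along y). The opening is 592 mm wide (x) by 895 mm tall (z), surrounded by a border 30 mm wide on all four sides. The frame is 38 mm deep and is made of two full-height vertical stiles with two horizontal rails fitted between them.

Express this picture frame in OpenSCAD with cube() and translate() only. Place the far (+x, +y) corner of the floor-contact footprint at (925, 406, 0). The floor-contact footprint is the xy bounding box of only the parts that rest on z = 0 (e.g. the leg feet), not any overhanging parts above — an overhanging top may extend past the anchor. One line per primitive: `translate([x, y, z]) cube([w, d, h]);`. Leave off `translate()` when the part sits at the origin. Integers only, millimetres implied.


translate([273, 368, 0]) cube([30, 38, 955]);
translate([895, 368, 0]) cube([30, 38, 955]);
translate([303, 368, 0]) cube([592, 38, 30]);
translate([303, 368, 925]) cube([592, 38, 30]);


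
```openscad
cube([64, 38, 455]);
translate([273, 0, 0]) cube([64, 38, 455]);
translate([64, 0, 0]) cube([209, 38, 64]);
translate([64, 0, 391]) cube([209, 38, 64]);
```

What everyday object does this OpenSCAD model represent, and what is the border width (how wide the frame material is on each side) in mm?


A picture frame. The border width is 64 mm.

Four thin pieces enclosing a rectangular opening — a picture frame. The two full-height stiles are 455 mm tall; the top rail sits at z = 391 and is 64 mm tall, so the border above the opening is 455 − 391 = 64 mm, matching the stile x-width.


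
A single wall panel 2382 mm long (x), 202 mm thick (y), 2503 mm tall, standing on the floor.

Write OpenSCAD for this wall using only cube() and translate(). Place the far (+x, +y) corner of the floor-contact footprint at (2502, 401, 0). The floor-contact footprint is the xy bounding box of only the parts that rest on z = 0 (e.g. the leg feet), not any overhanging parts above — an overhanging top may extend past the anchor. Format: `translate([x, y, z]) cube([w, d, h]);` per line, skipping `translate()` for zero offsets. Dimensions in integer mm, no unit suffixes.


translate([120, 199, 0]) cube([2382, 202, 2503]);


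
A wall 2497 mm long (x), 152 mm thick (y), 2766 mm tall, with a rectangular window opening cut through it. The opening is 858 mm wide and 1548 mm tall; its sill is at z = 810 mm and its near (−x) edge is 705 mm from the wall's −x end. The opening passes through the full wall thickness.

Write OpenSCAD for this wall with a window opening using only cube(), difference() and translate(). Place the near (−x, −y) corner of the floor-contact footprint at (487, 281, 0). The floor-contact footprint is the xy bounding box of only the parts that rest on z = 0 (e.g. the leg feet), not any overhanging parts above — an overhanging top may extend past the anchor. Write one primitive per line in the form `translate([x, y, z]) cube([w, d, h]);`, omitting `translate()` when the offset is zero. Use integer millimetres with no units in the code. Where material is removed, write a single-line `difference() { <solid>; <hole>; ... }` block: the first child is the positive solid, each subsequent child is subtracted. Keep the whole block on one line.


difference() { translate([487, 281, 0]) cube([2497, 152, 2766]); translate([1192, 281, 810]) cube([858, 152, 1548]); }


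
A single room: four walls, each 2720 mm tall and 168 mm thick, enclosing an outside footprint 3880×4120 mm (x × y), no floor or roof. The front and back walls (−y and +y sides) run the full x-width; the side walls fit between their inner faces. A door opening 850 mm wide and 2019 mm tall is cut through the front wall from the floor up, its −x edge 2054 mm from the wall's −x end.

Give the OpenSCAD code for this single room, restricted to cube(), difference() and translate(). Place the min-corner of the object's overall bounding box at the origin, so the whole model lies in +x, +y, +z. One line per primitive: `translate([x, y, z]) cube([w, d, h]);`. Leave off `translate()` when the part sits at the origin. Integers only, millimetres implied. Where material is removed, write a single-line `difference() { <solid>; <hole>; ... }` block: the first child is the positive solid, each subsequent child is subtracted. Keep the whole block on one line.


difference() { cube([3880, 168, 2720]); translate([2054, 0, 0]) cube([850, 168, 2019]); }
translate([0, 3952, 0]) cube([3880, 168, 2720]);
translate([0, 168, 0]) cube([168, 3784, 2720]);
translate([3712, 168, 0]) cube([168, 3784, 2720]);
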